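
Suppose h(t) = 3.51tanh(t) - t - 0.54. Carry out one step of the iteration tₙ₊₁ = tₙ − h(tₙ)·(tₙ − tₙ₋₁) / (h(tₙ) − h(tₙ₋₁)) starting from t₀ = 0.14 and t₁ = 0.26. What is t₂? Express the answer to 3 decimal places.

0.221

h(0.14) = -0.19179, h(0.26) = 0.09258
t₂ = 0.26000 − 0.09258·(0.26000 − 0.14000) / (0.09258 − (-0.19179)) = 0.26000 − (0.01111)/(0.28436) = 0.22093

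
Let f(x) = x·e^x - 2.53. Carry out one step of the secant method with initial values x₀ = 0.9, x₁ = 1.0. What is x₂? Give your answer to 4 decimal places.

0.9627

f(0.9) = -0.316357, f(1.0) = 0.188282
x₂ = 1.000000 − 0.188282·(1.000000 − 0.900000) / (0.188282 − (-0.316357)) = 1.000000 − (0.018828)/(0.504639) = 0.962690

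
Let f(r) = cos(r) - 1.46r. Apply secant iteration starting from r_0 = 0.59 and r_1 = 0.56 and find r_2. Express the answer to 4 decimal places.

f(0.59) = -0.030459, f(0.56) = 0.029655
r_2 = 0.560000 − 0.029655·(0.560000 − 0.590000) / (0.029655 − (-0.030459)) = 0.560000 − (-0.000890)/(0.060114) = 0.574799

0.5748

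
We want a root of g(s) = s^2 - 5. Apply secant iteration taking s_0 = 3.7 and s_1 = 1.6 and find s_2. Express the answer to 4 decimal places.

2.0604

g(3.7) = 8.690000, g(1.6) = -2.440000
s_2 = 1.600000 − (-2.440000)·(1.600000 − 3.700000) / (-2.440000 − 8.690000) = 1.600000 − (5.124000)/(-11.130000) = 2.060377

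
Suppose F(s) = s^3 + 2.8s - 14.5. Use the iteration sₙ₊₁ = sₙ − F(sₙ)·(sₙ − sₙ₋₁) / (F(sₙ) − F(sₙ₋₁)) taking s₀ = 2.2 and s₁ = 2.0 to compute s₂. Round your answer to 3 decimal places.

F(2.2) = 2.30800, F(2.0) = -0.90000
s₂ = 2.00000 − (-0.90000)·(2.00000 − 2.20000) / (-0.90000 − 2.30800) = 2.00000 − (0.18000)/(-3.20800) = 2.05611

2.056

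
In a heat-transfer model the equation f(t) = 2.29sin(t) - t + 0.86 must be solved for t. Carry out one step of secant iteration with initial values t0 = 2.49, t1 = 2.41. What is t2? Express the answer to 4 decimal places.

f(2.49) = -0.241221, f(2.41) = -0.020153
t2 = 2.410000 − (-0.020153)·(2.410000 − 2.490000) / (-0.020153 − (-0.241221)) = 2.410000 − (0.001612)/(0.221069) = 2.402707

2.4027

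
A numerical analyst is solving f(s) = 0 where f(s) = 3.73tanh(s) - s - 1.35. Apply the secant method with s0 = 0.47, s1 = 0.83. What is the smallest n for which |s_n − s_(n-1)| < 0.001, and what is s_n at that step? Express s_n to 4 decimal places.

n = 5, s_n = 0.5687

f(0.47) = -0.185517, f(0.83) = 0.358176
s2 = 0.830000 − 0.358176·(0.360000)/(0.543692) = 0.592838;  |Δ| = 0.237162
f(0.592838) = 0.041274
s3 = 0.592838 − 0.041274·(-0.237162)/(-0.316901) = 0.561949;  |Δ| = 0.030889
f(0.561949) = -0.011805
s4 = 0.561949 − (-0.011805)·(-0.030889)/(-0.053079) = 0.568819;  |Δ| = 0.006870
f(0.568819) = 0.000233
s5 = 0.568819 − 0.000233·(0.006870)/(0.012038) = 0.568685;  |Δ| = 0.000133
|s5 − s4| = 0.000133 < 0.001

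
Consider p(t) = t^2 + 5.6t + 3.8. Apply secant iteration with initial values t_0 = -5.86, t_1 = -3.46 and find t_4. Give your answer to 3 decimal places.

-4.788

p(-5.86) = 5.32360, p(-3.46) = -3.60440
t_2 = -3.46000 − (-3.60440)·(-3.46000 − (-5.86000)) / (-3.60440 − 5.32360) = -3.46000 − (-8.65056)/(-8.92800) = -4.42892
p(-4.42892) = -1.38660
t_3 = -4.42892 − (-1.38660)·(-4.42892 − (-3.46000)) / (-1.38660 − (-3.60440)) = -4.42892 − (1.34352)/(2.21780) = -5.03471
p(-5.03471) = 0.95394
t_4 = -5.03471 − 0.95394·(-5.03471 − (-4.42892)) / (0.95394 − (-1.38660)) = -5.03471 − (-0.57789)/(2.34055) = -4.78781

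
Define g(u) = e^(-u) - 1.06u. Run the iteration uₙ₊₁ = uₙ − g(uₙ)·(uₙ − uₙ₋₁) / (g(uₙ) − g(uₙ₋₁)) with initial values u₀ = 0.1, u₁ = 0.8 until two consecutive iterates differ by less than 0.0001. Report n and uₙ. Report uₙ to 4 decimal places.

g(0.1) = 0.798837, g(0.8) = -0.398671
u₂ = 0.800000 − (-0.398671)·(0.700000)/(-1.197508) = 0.566958;  |Δ| = 0.233042
g(0.566958) = -0.033727
u₃ = 0.566958 − (-0.033727)·(-0.233042)/(0.364944) = 0.545421;  |Δ| = 0.021537
g(0.545421) = 0.001452
u₄ = 0.545421 − 0.001452·(-0.021537)/(0.035179) = 0.546310;  |Δ| = 0.000889
g(0.546310) = -0.000005
u₅ = 0.546310 − (-0.000005)·(0.000889)/(-0.001457) = 0.546306;  |Δ| = 0.000003
|u₅ − u₄| = 0.000003 < 0.0001

n = 5, uₙ = 0.5463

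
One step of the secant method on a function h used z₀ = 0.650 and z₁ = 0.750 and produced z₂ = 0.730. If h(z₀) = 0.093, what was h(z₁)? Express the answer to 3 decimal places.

The secant line through (0.650, 0.093) and (0.750, h(z₁)) crosses zero at z₂ = 0.730.
So (0.650, 0.093), (0.750, h(z₁)), (0.730, 0) are collinear:
h(z₁) = 0.093 · (0.750 − 0.730) / (0.650 − 0.730) = 0.093 · (0.02000)/(-0.08000) = -0.02325

-0.023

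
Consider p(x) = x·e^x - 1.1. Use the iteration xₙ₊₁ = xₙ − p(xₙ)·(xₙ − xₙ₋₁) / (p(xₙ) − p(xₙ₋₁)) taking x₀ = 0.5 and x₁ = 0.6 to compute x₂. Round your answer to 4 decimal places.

0.6025

p(0.5) = -0.275639, p(0.6) = -0.006729
x₂ = 0.600000 − (-0.006729)·(0.600000 − 0.500000) / (-0.006729 − (-0.275639)) = 0.600000 − (-0.000673)/(0.268911) = 0.602502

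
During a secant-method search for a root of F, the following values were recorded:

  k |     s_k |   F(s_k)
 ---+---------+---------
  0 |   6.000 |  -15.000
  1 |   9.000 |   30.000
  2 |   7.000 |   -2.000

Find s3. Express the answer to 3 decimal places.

7.125

s3 = 7.000 − (-2.000)·(7.000 − 9.000) / (-2.000 − 30.000)
   = 7.000 − (4.00000)/(-32.00000) = 7.12500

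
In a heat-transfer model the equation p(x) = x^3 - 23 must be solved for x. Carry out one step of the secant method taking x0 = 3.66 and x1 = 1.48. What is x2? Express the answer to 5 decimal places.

2.42074

p(3.66) = 26.0278960, p(1.48) = -19.7582080
x2 = 1.4800000 − (-19.7582080)·(1.4800000 − 3.6600000) / (-19.7582080 − 26.0278960) = 1.4800000 − (43.0728934)/(-45.7861040) = 2.4207416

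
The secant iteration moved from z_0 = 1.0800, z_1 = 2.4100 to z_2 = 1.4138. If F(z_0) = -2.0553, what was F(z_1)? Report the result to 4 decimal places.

The secant line through (1.0800, -2.0553) and (2.4100, F(z_1)) crosses zero at z_2 = 1.4138.
So (1.0800, -2.0553), (2.4100, F(z_1)), (1.4138, 0) are collinear:
F(z_1) = -2.0553 · (2.4100 − 1.4138) / (1.0800 − 1.4138) = -2.0553 · (0.996200)/(-0.333800) = 6.133882

6.1339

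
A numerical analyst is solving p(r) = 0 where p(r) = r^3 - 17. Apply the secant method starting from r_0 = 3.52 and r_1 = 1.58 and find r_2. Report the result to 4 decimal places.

p(3.52) = 26.614208, p(1.58) = -13.055688
r_2 = 1.580000 − (-13.055688)·(1.580000 − 3.520000) / (-13.055688 − 26.614208) = 1.580000 − (25.328035)/(-39.669896) = 2.218470

2.2185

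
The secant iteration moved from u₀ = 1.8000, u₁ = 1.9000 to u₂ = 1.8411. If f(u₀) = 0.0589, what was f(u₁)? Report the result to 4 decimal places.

The secant line through (1.8000, 0.0589) and (1.9000, f(u₁)) crosses zero at u₂ = 1.8411.
So (1.8000, 0.0589), (1.9000, f(u₁)), (1.8411, 0) are collinear:
f(u₁) = 0.0589 · (1.9000 − 1.8411) / (1.8000 − 1.8411) = 0.0589 · (0.058900)/(-0.041100) = -0.084409

-0.0844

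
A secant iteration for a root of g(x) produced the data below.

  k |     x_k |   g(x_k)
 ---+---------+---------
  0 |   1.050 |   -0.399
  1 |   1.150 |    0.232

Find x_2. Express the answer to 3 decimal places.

1.113

x_2 = 1.150 − 0.232·(1.150 − 1.050) / (0.232 − (-0.399))
   = 1.150 − (0.02320)/(0.63100) = 1.11323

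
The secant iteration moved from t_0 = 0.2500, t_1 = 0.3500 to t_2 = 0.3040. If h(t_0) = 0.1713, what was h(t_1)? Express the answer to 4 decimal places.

The secant line through (0.2500, 0.1713) and (0.3500, h(t_1)) crosses zero at t_2 = 0.3040.
So (0.2500, 0.1713), (0.3500, h(t_1)), (0.3040, 0) are collinear:
h(t_1) = 0.1713 · (0.3500 − 0.3040) / (0.2500 − 0.3040) = 0.1713 · (0.046000)/(-0.054000) = -0.145922

-0.1459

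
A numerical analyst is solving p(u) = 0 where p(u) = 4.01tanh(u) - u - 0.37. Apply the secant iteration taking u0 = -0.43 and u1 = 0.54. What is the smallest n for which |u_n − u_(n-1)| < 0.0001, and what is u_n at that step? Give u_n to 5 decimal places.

p(-0.43) = -1.5653384, p(0.54) = 1.0668817
u2 = 0.5400000 − 1.0668817·(0.9700000)/(2.6322202) = 0.1468432;  |Δ| = 0.3931568
p(0.1468432) = 0.0678018
u3 = 0.1468432 − 0.0678018·(-0.3931568)/(-0.9990799) = 0.1201619;  |Δ| = 0.0266813
p(0.1201619) = -0.0106185
u4 = 0.1201619 − (-0.0106185)·(-0.0266813)/(-0.0784203) = 0.1237747;  |Δ| = 0.0036128
p(0.1237747) = 0.0000426
u5 = 0.1237747 − 0.0000426·(0.0036128)/(0.0106611) = 0.1237603;  |Δ| = 0.0000144
|u5 − u4| = 0.0000144 < 0.0001

n = 5, u_n = 0.12376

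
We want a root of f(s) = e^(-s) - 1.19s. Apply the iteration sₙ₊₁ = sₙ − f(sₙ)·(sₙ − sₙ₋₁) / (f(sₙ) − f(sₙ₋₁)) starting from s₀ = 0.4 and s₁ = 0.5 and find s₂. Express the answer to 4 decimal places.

0.5063

f(0.4) = 0.194320, f(0.5) = 0.011531
s₂ = 0.500000 − 0.011531·(0.500000 − 0.400000) / (0.011531 − 0.194320) = 0.500000 − (0.001153)/(-0.182789) = 0.506308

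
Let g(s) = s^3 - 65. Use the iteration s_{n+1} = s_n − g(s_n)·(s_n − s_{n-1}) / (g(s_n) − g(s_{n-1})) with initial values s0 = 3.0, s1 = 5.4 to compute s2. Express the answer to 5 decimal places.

g(3.0) = -38.0000000, g(5.4) = 92.4640000
s2 = 5.4000000 − 92.4640000·(5.4000000 − 3.0000000) / (92.4640000 − (-38.0000000)) = 5.4000000 − (221.9136000)/(130.4640000) = 3.6990434

3.69904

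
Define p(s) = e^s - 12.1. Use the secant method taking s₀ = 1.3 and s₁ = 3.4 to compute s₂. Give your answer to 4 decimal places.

p(1.3) = -8.430703, p(3.4) = 17.864100
s₂ = 3.400000 − 17.864100·(3.400000 − 1.300000) / (17.864100 − (-8.430703)) = 3.400000 − (37.514610)/(26.294803) = 1.973307

1.9733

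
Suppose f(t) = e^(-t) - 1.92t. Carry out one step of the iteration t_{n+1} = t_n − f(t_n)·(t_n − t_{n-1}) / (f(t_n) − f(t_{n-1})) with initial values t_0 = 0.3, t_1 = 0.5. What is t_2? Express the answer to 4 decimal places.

0.3636

f(0.3) = 0.164818, f(0.5) = -0.353469
t_2 = 0.500000 − (-0.353469)·(0.500000 − 0.300000) / (-0.353469 − 0.164818) = 0.500000 − (-0.070694)/(-0.518288) = 0.363601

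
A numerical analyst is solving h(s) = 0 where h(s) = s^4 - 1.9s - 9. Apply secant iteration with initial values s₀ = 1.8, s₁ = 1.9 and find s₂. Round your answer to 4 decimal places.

h(1.8) = -1.922400, h(1.9) = 0.422100
s₂ = 1.900000 − 0.422100·(1.900000 − 1.800000) / (0.422100 − (-1.922400)) = 1.900000 − (0.042210)/(2.344500) = 1.881996

1.8820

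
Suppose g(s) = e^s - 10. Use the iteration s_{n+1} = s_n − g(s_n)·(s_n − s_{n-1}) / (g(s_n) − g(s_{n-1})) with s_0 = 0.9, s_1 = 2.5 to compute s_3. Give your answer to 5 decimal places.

g(0.9) = -7.5403969, g(2.5) = 2.1824940
s_2 = 2.5000000 − 2.1824940·(2.5000000 − 0.9000000) / (2.1824940 − (-7.5403969)) = 2.5000000 − (3.4919903)/(9.7228908) = 2.1408486
g(2.1408486) = -1.4933471
s_3 = 2.1408486 − (-1.4933471)·(2.1408486 − 2.5000000) / (-1.4933471 − 2.1824940) = 2.1408486 − (0.5363378)/(-3.6758411) = 2.2867574

2.28676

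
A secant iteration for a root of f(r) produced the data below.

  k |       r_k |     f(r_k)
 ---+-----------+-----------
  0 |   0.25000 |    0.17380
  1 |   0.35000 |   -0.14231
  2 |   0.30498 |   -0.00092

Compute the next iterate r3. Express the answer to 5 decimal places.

0.30469

r3 = 0.30498 − (-0.00092)·(0.30498 − 0.35000) / (-0.00092 − (-0.14231))
   = 0.30498 − (0.0000414)/(0.1413900) = 0.3046871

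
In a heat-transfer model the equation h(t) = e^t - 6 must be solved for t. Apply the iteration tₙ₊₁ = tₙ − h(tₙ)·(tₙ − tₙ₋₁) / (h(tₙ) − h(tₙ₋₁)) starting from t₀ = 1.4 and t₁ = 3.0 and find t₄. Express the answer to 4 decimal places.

1.8019

h(1.4) = -1.944800, h(3.0) = 14.085537
t₂ = 3.000000 − 14.085537·(3.000000 − 1.400000) / (14.085537 − (-1.944800)) = 3.000000 − (22.536859)/(16.030337) = 1.594112
h(1.594112) = -1.076046
t₃ = 1.594112 − (-1.076046)·(1.594112 − 3.000000) / (-1.076046 − 14.085537) = 1.594112 − (1.512800)/(-15.161582) = 1.693890
h(1.693890) = -0.559394
t₄ = 1.693890 − (-0.559394)·(1.693890 − 1.594112) / (-0.559394 − (-1.076046)) = 1.693890 − (-0.055815)/(0.516651) = 1.801924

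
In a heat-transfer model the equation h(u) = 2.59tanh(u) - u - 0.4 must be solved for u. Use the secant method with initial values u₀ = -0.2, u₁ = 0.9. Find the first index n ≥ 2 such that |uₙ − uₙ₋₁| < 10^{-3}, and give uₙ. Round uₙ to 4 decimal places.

h(-0.2) = -0.711202, h(0.9) = 0.555211
u₂ = 0.900000 − 0.555211·(1.100000)/(1.266414) = 0.417746;  |Δ| = 0.482254
h(0.417746) = 0.205382
u₃ = 0.417746 − 0.205382·(-0.482254)/(-0.349830) = 0.134620;  |Δ| = 0.283126
h(0.134620) = -0.188046
u₄ = 0.134620 − (-0.188046)·(-0.283126)/(-0.393427) = 0.269945;  |Δ| = 0.135325
h(0.269945) = 0.012711
u₅ = 0.269945 − 0.012711·(0.135325)/(0.200757) = 0.261377;  |Δ| = 0.008568
h(0.261377) = 0.000583
u₆ = 0.261377 − 0.000583·(-0.008568)/(-0.012128) = 0.260965;  |Δ| = 0.000412
|u₆ − u₅| = 0.000412 < 10^{-3}

n = 6, uₙ = 0.2610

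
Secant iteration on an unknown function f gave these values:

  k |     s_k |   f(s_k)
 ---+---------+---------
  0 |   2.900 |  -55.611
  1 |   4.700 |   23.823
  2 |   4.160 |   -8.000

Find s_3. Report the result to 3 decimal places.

s_3 = 4.160 − (-8.000)·(4.160 − 4.700) / (-8.000 − 23.823)
   = 4.160 − (4.32000)/(-31.82300) = 4.29575

4.296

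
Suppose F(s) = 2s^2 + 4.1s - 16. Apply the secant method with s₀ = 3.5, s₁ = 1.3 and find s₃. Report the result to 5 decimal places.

F(3.5) = 22.8500000, F(1.3) = -7.2900000
s₂ = 1.3000000 − (-7.2900000)·(1.3000000 − 3.5000000) / (-7.2900000 − 22.8500000) = 1.3000000 − (16.0380000)/(-30.1400000) = 1.8321168
F(1.8321168) = -1.7750173
s₃ = 1.8321168 − (-1.7750173)·(1.8321168 − 1.3000000) / (-1.7750173 − (-7.2900000)) = 1.8321168 − (-0.9445165)/(5.5149827) = 2.0033805

2.00338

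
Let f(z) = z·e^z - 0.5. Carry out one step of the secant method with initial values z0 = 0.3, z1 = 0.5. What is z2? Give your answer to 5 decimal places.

f(0.3) = -0.0950424, f(0.5) = 0.3243606
z2 = 0.5000000 − 0.3243606·(0.5000000 − 0.3000000) / (0.3243606 − (-0.0950424)) = 0.5000000 − (0.0648721)/(0.4194030) = 0.3453227

0.34532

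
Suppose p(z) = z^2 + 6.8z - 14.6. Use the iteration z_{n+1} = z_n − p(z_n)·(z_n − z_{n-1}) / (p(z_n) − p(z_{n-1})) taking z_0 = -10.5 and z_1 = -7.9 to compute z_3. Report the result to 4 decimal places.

p(-10.5) = 24.250000, p(-7.9) = -5.910000
z_2 = -7.900000 − (-5.910000)·(-7.900000 − (-10.500000)) / (-5.910000 − 24.250000) = -7.900000 − (-15.366000)/(-30.160000) = -8.409483
p(-8.409483) = -1.065082
z_3 = -8.409483 − (-1.065082)·(-8.409483 − (-7.900000)) / (-1.065082 − (-5.910000)) = -8.409483 − (0.542641)/(4.844918) = -8.521485

-8.5215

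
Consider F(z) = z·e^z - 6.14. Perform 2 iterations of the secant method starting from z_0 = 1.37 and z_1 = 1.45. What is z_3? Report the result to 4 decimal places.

1.4460

F(1.37) = -0.748570, F(1.45) = 0.041516
z_2 = 1.450000 − 0.041516·(1.450000 − 1.370000) / (0.041516 − (-0.748570)) = 1.450000 − (0.003321)/(0.790086) = 1.445796
F(1.445796) = -0.002260
z_3 = 1.445796 − (-0.002260)·(1.445796 − 1.450000) / (-0.002260 − 0.041516) = 1.445796 − (0.000010)/(-0.043776) = 1.446013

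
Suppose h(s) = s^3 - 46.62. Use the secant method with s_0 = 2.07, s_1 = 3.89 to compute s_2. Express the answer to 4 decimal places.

3.4443

h(2.07) = -37.750257, h(3.89) = 12.243869
s_2 = 3.890000 − 12.243869·(3.890000 − 2.070000) / (12.243869 − (-37.750257)) = 3.890000 − (22.283842)/(49.994126) = 3.444271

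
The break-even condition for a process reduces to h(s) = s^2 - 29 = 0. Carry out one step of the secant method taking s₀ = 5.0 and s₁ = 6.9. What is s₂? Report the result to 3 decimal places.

h(5.0) = -4.00000, h(6.9) = 18.61000
s₂ = 6.90000 − 18.61000·(6.90000 − 5.00000) / (18.61000 − (-4.00000)) = 6.90000 − (35.35900)/(22.61000) = 5.33613

5.336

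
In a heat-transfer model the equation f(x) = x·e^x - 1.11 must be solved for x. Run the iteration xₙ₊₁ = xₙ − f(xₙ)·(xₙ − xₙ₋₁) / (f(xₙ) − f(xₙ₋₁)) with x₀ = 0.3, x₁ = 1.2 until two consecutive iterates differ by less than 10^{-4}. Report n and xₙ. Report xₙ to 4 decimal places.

f(0.3) = -0.705042, f(1.2) = 2.874140
x₂ = 1.200000 − 2.874140·(0.900000)/(3.579183) = 0.477286;  |Δ| = 0.722714
f(0.477286) = -0.340761
x₃ = 0.477286 − (-0.340761)·(-0.722714)/(-3.214902) = 0.553889;  |Δ| = 0.076604
f(0.553889) = -0.146228
x₄ = 0.553889 − (-0.146228)·(0.076604)/(0.194533) = 0.611471;  |Δ| = 0.057582
f(0.611471) = 0.017028
x₅ = 0.611471 − 0.017028·(0.057582)/(0.163257) = 0.605465;  |Δ| = 0.006006
f(0.605465) = -0.000724
x₆ = 0.605465 − (-0.000724)·(-0.006006)/(-0.017753) = 0.605710;  |Δ| = 0.000245
f(0.605710) = -0.000003
x₇ = 0.605710 − (-0.000003)·(0.000245)/(0.000721) = 0.605711;  |Δ| = 0.000001
|x₇ − x₆| = 0.000001 < 10^{-4}

n = 7, xₙ = 0.6057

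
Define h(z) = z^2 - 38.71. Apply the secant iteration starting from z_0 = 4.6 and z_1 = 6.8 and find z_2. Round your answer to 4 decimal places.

h(4.6) = -17.550000, h(6.8) = 7.530000
z_2 = 6.800000 − 7.530000·(6.800000 − 4.600000) / (7.530000 − (-17.550000)) = 6.800000 − (16.566000)/(25.080000) = 6.139474

6.1395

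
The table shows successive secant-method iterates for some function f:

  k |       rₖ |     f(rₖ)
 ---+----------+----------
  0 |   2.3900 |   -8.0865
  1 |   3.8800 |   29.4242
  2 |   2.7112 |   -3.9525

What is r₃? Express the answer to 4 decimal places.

r₃ = 2.7112 − (-3.9525)·(2.7112 − 3.8800) / (-3.9525 − 29.4242)
   = 2.7112 − (4.619682)/(-33.376700) = 2.849610

2.8496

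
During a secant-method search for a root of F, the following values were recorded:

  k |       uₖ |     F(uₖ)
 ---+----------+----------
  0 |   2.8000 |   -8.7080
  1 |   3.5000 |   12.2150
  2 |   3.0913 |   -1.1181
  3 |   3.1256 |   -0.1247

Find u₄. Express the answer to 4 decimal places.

3.1299

u₄ = 3.1256 − (-0.1247)·(3.1256 − 3.0913) / (-0.1247 − (-1.1181))
   = 3.1256 − (-0.004277)/(0.993400) = 3.129906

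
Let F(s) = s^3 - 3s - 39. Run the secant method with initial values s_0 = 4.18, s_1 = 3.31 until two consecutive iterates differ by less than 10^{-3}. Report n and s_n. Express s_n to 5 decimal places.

F(4.18) = 21.4946320, F(3.31) = -12.6653090
s_2 = 3.3100000 − (-12.6653090)·(-0.8700000)/(-34.1599410) = 3.6325655;  |Δ| = 0.3225655
F(3.6325655) = -1.9640614
s_3 = 3.6325655 − (-1.9640614)·(0.3225655)/(10.7012476) = 3.6917678;  |Δ| = 0.0592023
F(3.6917678) = 0.2403522
s_4 = 3.6917678 − 0.2403522·(0.0592023)/(2.2044136) = 3.6853128;  |Δ| = 0.0064550
F(3.6853128) = -0.0037486
s_5 = 3.6853128 − (-0.0037486)·(-0.0064550)/(-0.2441008) = 3.6854120;  |Δ| = 0.0000991
|s_5 − s_4| = 0.0000991 < 10^{-3}

n = 5, s_n = 3.68541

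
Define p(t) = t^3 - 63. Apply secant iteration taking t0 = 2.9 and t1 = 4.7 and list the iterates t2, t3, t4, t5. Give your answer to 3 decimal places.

3.775, 3.945, 3.981, 3.979

p(2.9) = -38.61100, p(4.7) = 40.82300
t2 = 4.70000 − 40.82300·(4.70000 − 2.90000) / (40.82300 − (-38.61100)) = 4.70000 − (73.48140)/(79.43400) = 3.77494
p(3.77494) = -9.20655
t3 = 3.77494 − (-9.20655)·(3.77494 − 4.70000) / (-9.20655 − 40.82300) = 3.77494 − (8.51664)/(-50.02955) = 3.94517
p(3.94517) = -1.59594
t4 = 3.94517 − (-1.59594)·(3.94517 − 3.77494) / (-1.59594 − (-9.20655)) = 3.94517 − (-0.27168)/(7.61062) = 3.98087
p(3.98087) = 0.08602
t5 = 3.98087 − 0.08602·(3.98087 − 3.94517) / (0.08602 − (-1.59594)) = 3.98087 − (0.00307)/(1.68195) = 3.97904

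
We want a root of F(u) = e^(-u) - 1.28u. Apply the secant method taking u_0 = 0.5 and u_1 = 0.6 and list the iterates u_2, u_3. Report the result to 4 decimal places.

F(0.5) = -0.033469, F(0.6) = -0.219188
u_2 = 0.600000 − (-0.219188)·(0.600000 − 0.500000) / (-0.219188 − (-0.033469)) = 0.600000 − (-0.021919)/(-0.185719) = 0.481979
F(0.481979) = 0.000628
u_3 = 0.481979 − 0.000628·(0.481979 − 0.600000) / (0.000628 − (-0.219188)) = 0.481979 − (-0.000074)/(0.219816) = 0.482316

0.4820, 0.4823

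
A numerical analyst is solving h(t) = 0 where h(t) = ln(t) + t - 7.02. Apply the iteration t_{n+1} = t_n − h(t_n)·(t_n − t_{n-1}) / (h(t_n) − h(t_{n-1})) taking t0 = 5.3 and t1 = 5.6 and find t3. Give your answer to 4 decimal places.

5.3440

h(5.3) = -0.052293, h(5.6) = 0.302767
t2 = 5.600000 − 0.302767·(5.600000 − 5.300000) / (0.302767 − (-0.052293)) = 5.600000 − (0.090830)/(0.355060) = 5.344184
h(5.344184) = 0.000193
t3 = 5.344184 − 0.000193·(5.344184 − 5.600000) / (0.000193 − 0.302767) = 5.344184 − (-0.000049)/(-0.302574) = 5.344021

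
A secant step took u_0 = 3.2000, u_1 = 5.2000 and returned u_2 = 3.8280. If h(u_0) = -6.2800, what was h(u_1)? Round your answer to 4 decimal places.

The secant line through (3.2000, -6.2800) and (5.2000, h(u_1)) crosses zero at u_2 = 3.8280.
So (3.2000, -6.2800), (5.2000, h(u_1)), (3.8280, 0) are collinear:
h(u_1) = -6.2800 · (5.2000 − 3.8280) / (3.2000 − 3.8280) = -6.2800 · (1.372000)/(-0.628000) = 13.720000

13.7200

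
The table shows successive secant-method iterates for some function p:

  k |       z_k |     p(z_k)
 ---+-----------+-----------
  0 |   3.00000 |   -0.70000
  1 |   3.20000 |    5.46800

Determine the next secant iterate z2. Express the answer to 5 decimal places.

z2 = 3.20000 − 5.46800·(3.20000 − 3.00000) / (5.46800 − (-0.70000))
   = 3.20000 − (1.0936000)/(6.1680000) = 3.0226978

3.02270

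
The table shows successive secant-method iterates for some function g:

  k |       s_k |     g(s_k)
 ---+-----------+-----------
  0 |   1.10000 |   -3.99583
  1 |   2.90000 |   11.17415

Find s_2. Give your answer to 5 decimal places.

1.57413

s_2 = 2.90000 − 11.17415·(2.90000 − 1.10000) / (11.17415 − (-3.99583))
   = 2.90000 − (20.1134700)/(15.1699800) = 1.5741268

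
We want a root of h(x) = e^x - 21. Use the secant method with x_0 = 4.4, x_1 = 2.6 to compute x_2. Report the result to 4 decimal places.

h(4.4) = 60.450869, h(2.6) = -7.536262
x_2 = 2.600000 − (-7.536262)·(2.600000 − 4.400000) / (-7.536262 − 60.450869) = 2.600000 − (13.565272)/(-67.987131) = 2.799527

2.7995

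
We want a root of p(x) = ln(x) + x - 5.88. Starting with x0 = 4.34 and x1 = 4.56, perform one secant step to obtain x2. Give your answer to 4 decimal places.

4.3989

p(4.34) = -0.072126, p(4.56) = 0.197323
x2 = 4.560000 − 0.197323·(4.560000 − 4.340000) / (0.197323 − (-0.072126)) = 4.560000 − (0.043411)/(0.269448) = 4.398889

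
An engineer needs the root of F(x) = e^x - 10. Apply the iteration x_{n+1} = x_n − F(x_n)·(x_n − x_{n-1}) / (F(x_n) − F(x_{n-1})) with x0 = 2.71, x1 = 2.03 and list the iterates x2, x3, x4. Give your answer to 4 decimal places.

F(2.71) = 5.029276, F(2.03) = -2.385914
x2 = 2.030000 − (-2.385914)·(2.030000 − 2.710000) / (-2.385914 − 5.029276) = 2.030000 − (1.622421)/(-7.415189) = 2.248797
F(2.248797) = -0.523671
x3 = 2.248797 − (-0.523671)·(2.248797 − 2.030000) / (-0.523671 − (-2.385914)) = 2.248797 − (-0.114578)/(1.862243) = 2.310324
F(2.310324) = 0.077686
x4 = 2.310324 − 0.077686·(2.310324 − 2.248797) / (0.077686 − (-0.523671)) = 2.310324 − (0.004780)/(0.601357) = 2.302375

2.2488, 2.3103, 2.3024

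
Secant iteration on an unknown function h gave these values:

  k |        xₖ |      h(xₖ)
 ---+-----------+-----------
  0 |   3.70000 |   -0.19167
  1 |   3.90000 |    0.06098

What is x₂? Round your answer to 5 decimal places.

3.85173

x₂ = 3.90000 − 0.06098·(3.90000 − 3.70000) / (0.06098 − (-0.19167))
   = 3.90000 − (0.0121960)/(0.2526500) = 3.8517277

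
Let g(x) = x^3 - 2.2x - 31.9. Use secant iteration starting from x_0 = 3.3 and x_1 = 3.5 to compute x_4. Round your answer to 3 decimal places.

3.402

g(3.3) = -3.22300, g(3.5) = 3.27500
x_2 = 3.50000 − 3.27500·(3.50000 − 3.30000) / (3.27500 − (-3.22300)) = 3.50000 − (0.65500)/(6.49800) = 3.39920
g(3.39920) = -0.10199
x_3 = 3.39920 − (-0.10199)·(3.39920 − 3.50000) / (-0.10199 − 3.27500) = 3.39920 − (0.01028)/(-3.37699) = 3.40224
g(3.40224) = -0.00307
x_4 = 3.40224 − (-0.00307)·(3.40224 − 3.39920) / (-0.00307 − (-0.10199)) = 3.40224 − (-0.00001)/(0.09892) = 3.40234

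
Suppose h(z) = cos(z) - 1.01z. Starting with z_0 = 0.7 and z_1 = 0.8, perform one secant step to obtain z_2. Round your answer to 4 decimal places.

h(0.7) = 0.057842, h(0.8) = -0.111293
z_2 = 0.800000 − (-0.111293)·(0.800000 − 0.700000) / (-0.111293 − 0.057842) = 0.800000 − (-0.011129)/(-0.169135) = 0.734199

0.7342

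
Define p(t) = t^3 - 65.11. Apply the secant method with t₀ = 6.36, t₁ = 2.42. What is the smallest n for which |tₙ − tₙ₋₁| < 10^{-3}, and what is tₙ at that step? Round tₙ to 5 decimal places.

n = 7, tₙ = 4.02299

p(6.36) = 192.1494560, p(2.42) = -50.9375120
t₂ = 2.4200000 − (-50.9375120)·(-3.9400000)/(-243.0869680) = 3.2456049;  |Δ| = 0.8256049
p(3.2456049) = -30.9209558
t₃ = 3.2456049 − (-30.9209558)·(0.8256049)/(20.0165562) = 4.5209738;  |Δ| = 1.2753689
p(4.5209738) = 27.2951076
t₄ = 4.5209738 − 27.2951076·(1.2753689)/(58.2160633) = 3.9230060;  |Δ| = 0.5979678
p(3.9230060) = -4.7350305
t₅ = 3.9230060 − (-4.7350305)·(-0.5979678)/(-32.0301381) = 4.0114039;  |Δ| = 0.0883979
p(4.0114039) = -0.5610514
t₆ = 4.0114039 − (-0.5610514)·(0.0883979)/(4.1739791) = 4.0232860;  |Δ| = 0.0118821
p(4.0232860) = 0.0142481
t₇ = 4.0232860 − 0.0142481·(0.0118821)/(0.5752995) = 4.0229917;  |Δ| = 0.0002943
|t₇ − t₆| = 0.0002943 < 10^{-3}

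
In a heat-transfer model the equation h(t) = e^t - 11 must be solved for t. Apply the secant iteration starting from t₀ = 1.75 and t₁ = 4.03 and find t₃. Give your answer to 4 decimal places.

h(1.75) = -5.245397, h(4.03) = 45.260911
t₂ = 4.030000 − 45.260911·(4.030000 − 1.750000) / (45.260911 − (-5.245397)) = 4.030000 − (103.194878)/(50.506309) = 1.986792
h(1.986792) = -3.707895
t₃ = 1.986792 − (-3.707895)·(1.986792 − 4.030000) / (-3.707895 − 45.260911) = 1.986792 − (7.575999)/(-48.968806) = 2.141503

2.1415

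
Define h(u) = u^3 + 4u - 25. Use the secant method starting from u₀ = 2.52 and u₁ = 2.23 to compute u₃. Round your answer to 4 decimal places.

2.4726

h(2.52) = 1.083008, h(2.23) = -4.990433
u₂ = 2.230000 − (-4.990433)·(2.230000 − 2.520000) / (-4.990433 − 1.083008) = 2.230000 − (1.447226)/(-6.073441) = 2.468288
h(2.468288) = -0.088947
u₃ = 2.468288 − (-0.088947)·(2.468288 − 2.230000) / (-0.088947 − (-4.990433)) = 2.468288 − (-0.021195)/(4.901486) = 2.472612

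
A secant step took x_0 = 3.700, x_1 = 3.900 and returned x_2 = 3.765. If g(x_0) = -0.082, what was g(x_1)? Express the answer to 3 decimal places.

The secant line through (3.700, -0.082) and (3.900, g(x_1)) crosses zero at x_2 = 3.765.
So (3.700, -0.082), (3.900, g(x_1)), (3.765, 0) are collinear:
g(x_1) = -0.082 · (3.900 − 3.765) / (3.700 − 3.765) = -0.082 · (0.13500)/(-0.06500) = 0.17031

0.170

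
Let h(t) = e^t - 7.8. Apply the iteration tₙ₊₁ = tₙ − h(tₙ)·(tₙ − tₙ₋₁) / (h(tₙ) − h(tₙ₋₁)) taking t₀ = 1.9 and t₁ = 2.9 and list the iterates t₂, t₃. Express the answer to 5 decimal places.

1.99698, 2.03318

h(1.9) = -1.1141056, h(2.9) = 10.3741454
t₂ = 2.9000000 − 10.3741454·(2.9000000 − 1.9000000) / (10.3741454 − (-1.1141056)) = 2.9000000 − (10.3741454)/(11.4882509) = 1.9969778
h(1.9969778) = -0.4332412
t₃ = 1.9969778 − (-0.4332412)·(1.9969778 − 2.9000000) / (-0.4332412 − 10.3741454) = 1.9969778 − (0.3912264)/(-10.8073866) = 2.0331777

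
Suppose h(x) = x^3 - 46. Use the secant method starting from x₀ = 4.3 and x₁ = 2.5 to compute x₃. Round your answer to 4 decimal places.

h(4.3) = 33.507000, h(2.5) = -30.375000
x₂ = 2.500000 − (-30.375000)·(2.500000 − 4.300000) / (-30.375000 − 33.507000) = 2.500000 − (54.675000)/(-63.882000) = 3.355875
h(3.355875) = -8.206485
x₃ = 3.355875 − (-8.206485)·(3.355875 − 2.500000) / (-8.206485 − (-30.375000)) = 3.355875 − (-7.023724)/(22.168515) = 3.672708

3.6727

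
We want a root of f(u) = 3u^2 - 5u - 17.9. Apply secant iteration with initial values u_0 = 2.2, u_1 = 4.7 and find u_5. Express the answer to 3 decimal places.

f(2.2) = -14.38000, f(4.7) = 24.87000
u_2 = 4.70000 − 24.87000·(4.70000 − 2.20000) / (24.87000 − (-14.38000)) = 4.70000 − (62.17500)/(39.25000) = 3.11592
f(3.11592) = -4.35268
u_3 = 3.11592 − (-4.35268)·(3.11592 − 4.70000) / (-4.35268 − 24.87000) = 3.11592 − (6.89498)/(-29.22268) = 3.35187
f(3.35187) = -0.95426
u_4 = 3.35187 − (-0.95426)·(3.35187 − 3.11592) / (-0.95426 − (-4.35268)) = 3.35187 − (-0.22515)/(3.39842) = 3.41812
f(3.41812) = 0.06006
u_5 = 3.41812 − 0.06006·(3.41812 − 3.35187) / (0.06006 − (-0.95426)) = 3.41812 − (0.00398)/(1.01432) = 3.41420

3.414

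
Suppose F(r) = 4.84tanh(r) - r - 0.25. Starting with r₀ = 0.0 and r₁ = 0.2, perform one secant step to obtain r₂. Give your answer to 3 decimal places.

0.066

F(0.0) = -0.25000, F(0.2) = 0.50530
r₂ = 0.20000 − 0.50530·(0.20000 − 0.00000) / (0.50530 − (-0.25000)) = 0.20000 − (0.10106)/(0.75530) = 0.06620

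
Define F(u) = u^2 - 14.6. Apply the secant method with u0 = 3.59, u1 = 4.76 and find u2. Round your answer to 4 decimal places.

3.7950

F(3.59) = -1.711900, F(4.76) = 8.057600
u2 = 4.760000 − 8.057600·(4.760000 − 3.590000) / (8.057600 − (-1.711900)) = 4.760000 − (9.427392)/(9.769500) = 3.795018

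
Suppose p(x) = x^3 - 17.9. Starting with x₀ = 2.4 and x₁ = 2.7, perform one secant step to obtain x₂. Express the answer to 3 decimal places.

p(2.4) = -4.07600, p(2.7) = 1.78300
x₂ = 2.70000 − 1.78300·(2.70000 − 2.40000) / (1.78300 − (-4.07600)) = 2.70000 − (0.53490)/(5.85900) = 2.60870

2.609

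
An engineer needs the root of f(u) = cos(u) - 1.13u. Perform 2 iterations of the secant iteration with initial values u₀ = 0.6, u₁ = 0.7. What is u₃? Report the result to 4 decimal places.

0.6852

f(0.6) = 0.147336, f(0.7) = -0.026158
u₂ = 0.700000 − (-0.026158)·(0.700000 − 0.600000) / (-0.026158 − 0.147336) = 0.700000 − (-0.002616)/(-0.173493) = 0.684923
f(0.684923) = 0.000505
u₃ = 0.684923 − 0.000505·(0.684923 − 0.700000) / (0.000505 − (-0.026158)) = 0.684923 − (-0.000008)/(0.026663) = 0.685208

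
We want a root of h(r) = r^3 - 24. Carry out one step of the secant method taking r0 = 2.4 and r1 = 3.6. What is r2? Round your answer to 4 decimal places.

h(2.4) = -10.176000, h(3.6) = 22.656000
r2 = 3.600000 − 22.656000·(3.600000 − 2.400000) / (22.656000 − (-10.176000)) = 3.600000 − (27.187200)/(32.832000) = 2.771930

2.7719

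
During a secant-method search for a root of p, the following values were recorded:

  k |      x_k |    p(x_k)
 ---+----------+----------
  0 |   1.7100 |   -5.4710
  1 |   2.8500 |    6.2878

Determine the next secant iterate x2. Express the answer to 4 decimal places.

x2 = 2.8500 − 6.2878·(2.8500 − 1.7100) / (6.2878 − (-5.4710))
   = 2.8500 − (7.168092)/(11.758800) = 2.240406

2.2404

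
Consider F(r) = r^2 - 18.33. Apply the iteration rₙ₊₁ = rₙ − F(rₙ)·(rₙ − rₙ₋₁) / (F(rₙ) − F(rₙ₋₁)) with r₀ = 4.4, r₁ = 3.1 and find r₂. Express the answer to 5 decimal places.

4.26267

F(4.4) = 1.0300000, F(3.1) = -8.7200000
r₂ = 3.1000000 − (-8.7200000)·(3.1000000 − 4.4000000) / (-8.7200000 − 1.0300000) = 3.1000000 − (11.3360000)/(-9.7500000) = 4.2626667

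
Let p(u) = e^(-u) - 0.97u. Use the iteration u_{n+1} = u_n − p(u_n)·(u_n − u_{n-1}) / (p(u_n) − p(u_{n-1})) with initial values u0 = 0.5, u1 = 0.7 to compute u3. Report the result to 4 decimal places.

0.5782

p(0.5) = 0.121531, p(0.7) = -0.182415
u2 = 0.700000 − (-0.182415)·(0.700000 − 0.500000) / (-0.182415 − 0.121531) = 0.700000 − (-0.036483)/(-0.303945) = 0.579969
p(0.579969) = -0.002654
u3 = 0.579969 − (-0.002654)·(0.579969 − 0.700000) / (-0.002654 − (-0.182415)) = 0.579969 − (0.000319)/(0.179761) = 0.578197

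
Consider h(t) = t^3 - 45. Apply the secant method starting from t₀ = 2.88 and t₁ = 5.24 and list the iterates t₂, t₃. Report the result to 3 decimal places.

3.295, 3.461

h(2.88) = -21.11213, h(5.24) = 98.87782
t₂ = 5.24000 − 98.87782·(5.24000 − 2.88000) / (98.87782 − (-21.11213)) = 5.24000 − (233.35166)/(119.98995) = 3.29524
h(3.29524) = -9.21829
t₃ = 3.29524 − (-9.21829)·(3.29524 − 5.24000) / (-9.21829 − 98.87782) = 3.29524 − (17.92736)/(-108.09611) = 3.46109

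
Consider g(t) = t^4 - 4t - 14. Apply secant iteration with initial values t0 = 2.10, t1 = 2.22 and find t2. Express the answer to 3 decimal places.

g(2.10) = -2.95190, g(2.22) = 1.40913
t2 = 2.22000 − 1.40913·(2.22000 − 2.10000) / (1.40913 − (-2.95190)) = 2.22000 − (0.16910)/(4.36103) = 2.18123

2.181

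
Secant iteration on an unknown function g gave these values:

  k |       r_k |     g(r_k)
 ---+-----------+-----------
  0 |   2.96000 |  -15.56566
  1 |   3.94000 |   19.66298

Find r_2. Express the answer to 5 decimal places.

r_2 = 3.94000 − 19.66298·(3.94000 − 2.96000) / (19.66298 − (-15.56566))
   = 3.94000 − (19.2697204)/(35.2286400) = 3.3930098

3.39301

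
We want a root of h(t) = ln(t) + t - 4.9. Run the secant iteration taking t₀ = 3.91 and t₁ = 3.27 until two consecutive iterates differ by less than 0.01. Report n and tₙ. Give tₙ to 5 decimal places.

n = 3, tₙ = 3.61496

h(3.91) = 0.3735374, h(3.27) = -0.4452100
t₂ = 3.2700000 − (-0.4452100)·(-0.6400000)/(-0.8187474) = 3.6180126;  |Δ| = 0.3480126
h(3.6180126) = 0.0039375
t₃ = 3.6180126 − 0.0039375·(0.3480126)/(0.4491475) = 3.6149617;  |Δ| = 0.0030509
|t₃ − t₂| = 0.0030509 < 0.01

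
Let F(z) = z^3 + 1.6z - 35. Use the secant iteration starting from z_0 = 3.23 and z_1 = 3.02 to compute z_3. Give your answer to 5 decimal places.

3.10825

F(3.23) = 3.8662670, F(3.02) = -2.6243920
z_2 = 3.0200000 − (-2.6243920)·(3.0200000 − 3.2300000) / (-2.6243920 − 3.8662670) = 3.0200000 − (0.5511223)/(-6.4906590) = 3.1049101
F(3.1049101) = -0.0993622
z_3 = 3.1049101 − (-0.0993622)·(3.1049101 − 3.0200000) / (-0.0993622 − (-2.6243920)) = 3.1049101 − (-0.0084369)/(2.5250298) = 3.1082514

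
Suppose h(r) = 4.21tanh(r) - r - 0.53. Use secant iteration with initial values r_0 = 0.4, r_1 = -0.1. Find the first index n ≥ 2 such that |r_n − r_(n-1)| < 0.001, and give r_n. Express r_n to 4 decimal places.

n = 4, r_n = 0.1671

h(0.4) = 0.669585, h(-0.1) = -0.849602
r_2 = -0.100000 − (-0.849602)·(-0.500000)/(-1.519187) = 0.179624;  |Δ| = 0.279624
h(0.179624) = 0.038563
r_3 = 0.179624 − 0.038563·(0.279624)/(0.888166) = 0.167483;  |Δ| = 0.012141
h(0.167483) = 0.001100
r_4 = 0.167483 − 0.001100·(-0.012141)/(-0.037463) = 0.167126;  |Δ| = 0.000357
|r_4 − r_3| = 0.000357 < 0.001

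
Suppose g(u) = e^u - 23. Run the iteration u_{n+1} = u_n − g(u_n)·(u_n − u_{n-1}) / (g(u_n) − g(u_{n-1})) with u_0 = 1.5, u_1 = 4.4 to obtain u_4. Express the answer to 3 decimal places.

g(1.5) = -18.51831, g(4.4) = 58.45087
u_2 = 4.40000 − 58.45087·(4.40000 − 1.50000) / (58.45087 − (-18.51831)) = 4.40000 − (169.50752)/(76.96918) = 2.19772
g(2.19772) = -13.99552
u_3 = 2.19772 − (-13.99552)·(2.19772 − 4.40000) / (-13.99552 − 58.45087) = 2.19772 − (30.82203)/(-72.44639) = 2.62317
g(2.62317) = -9.22069
u_4 = 2.62317 − (-9.22069)·(2.62317 − 2.19772) / (-9.22069 − (-13.99552)) = 2.62317 − (-3.92291)/(4.77483) = 3.44475

3.445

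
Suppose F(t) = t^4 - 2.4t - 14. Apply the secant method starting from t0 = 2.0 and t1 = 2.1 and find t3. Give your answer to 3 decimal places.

F(2.0) = -2.80000, F(2.1) = 0.40810
t2 = 2.10000 − 0.40810·(2.10000 − 2.00000) / (0.40810 − (-2.80000)) = 2.10000 − (0.04081)/(3.20810) = 2.08728
F(2.08728) = -0.02834
t3 = 2.08728 − (-0.02834)·(2.08728 − 2.10000) / (-0.02834 − 0.40810) = 2.08728 − (0.00036)/(-0.43644) = 2.08811

2.088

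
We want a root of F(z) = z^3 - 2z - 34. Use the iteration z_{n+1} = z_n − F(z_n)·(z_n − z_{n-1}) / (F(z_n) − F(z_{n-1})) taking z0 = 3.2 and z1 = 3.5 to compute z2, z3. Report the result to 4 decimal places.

F(3.2) = -7.632000, F(3.5) = 1.875000
z2 = 3.500000 − 1.875000·(3.500000 − 3.200000) / (1.875000 − (-7.632000)) = 3.500000 − (0.562500)/(9.507000) = 3.440833
F(3.440833) = -0.144500
z3 = 3.440833 − (-0.144500)·(3.440833 − 3.500000) / (-0.144500 − 1.875000) = 3.440833 − (0.008550)/(-2.019500) = 3.445067

3.4408, 3.4451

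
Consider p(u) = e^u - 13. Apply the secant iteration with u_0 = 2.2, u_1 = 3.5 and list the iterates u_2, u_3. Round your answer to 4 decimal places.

2.4145, 2.5044

p(2.2) = -3.974987, p(3.5) = 20.115452
u_2 = 3.500000 − 20.115452·(3.500000 − 2.200000) / (20.115452 − (-3.974987)) = 3.500000 − (26.150088)/(24.090438) = 2.414503
p(2.414503) = -1.815784
u_3 = 2.414503 − (-1.815784)·(2.414503 − 3.500000) / (-1.815784 − 20.115452) = 2.414503 − (1.971028)/(-21.931236) = 2.504377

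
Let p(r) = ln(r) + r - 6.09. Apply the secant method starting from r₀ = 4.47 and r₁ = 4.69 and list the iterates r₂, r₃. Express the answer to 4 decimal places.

4.5706, 4.5704

p(4.47) = -0.122612, p(4.69) = 0.145433
r₂ = 4.690000 − 0.145433·(4.690000 − 4.470000) / (0.145433 − (-0.122612)) = 4.690000 − (0.031995)/(0.268044) = 4.570635
p(4.570635) = 0.000287
r₃ = 4.570635 − 0.000287·(4.570635 − 4.690000) / (0.000287 − 0.145433) = 4.570635 − (-0.000034)/(-0.145146) = 4.570399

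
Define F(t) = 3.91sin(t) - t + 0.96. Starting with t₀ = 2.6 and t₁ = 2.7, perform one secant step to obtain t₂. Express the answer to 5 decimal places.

2.68449

F(2.6) = 0.3756104, F(2.7) = -0.0689447
t₂ = 2.7000000 − (-0.0689447)·(2.7000000 − 2.6000000) / (-0.0689447 − 0.3756104) = 2.7000000 − (-0.0068945)/(-0.4445550) = 2.6844913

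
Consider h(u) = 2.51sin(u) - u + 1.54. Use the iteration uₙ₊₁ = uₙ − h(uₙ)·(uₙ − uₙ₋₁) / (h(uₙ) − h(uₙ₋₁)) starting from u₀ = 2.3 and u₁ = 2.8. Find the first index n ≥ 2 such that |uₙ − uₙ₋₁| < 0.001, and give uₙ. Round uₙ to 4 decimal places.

h(2.3) = 1.111720, h(2.8) = -0.419180
u₂ = 2.800000 − (-0.419180)·(0.500000)/(-1.530900) = 2.663094;  |Δ| = 0.136906
h(2.663094) = 0.032629
u₃ = 2.663094 − 0.032629·(-0.136906)/(0.451809) = 2.672981;  |Δ| = 0.009887
h(2.672981) = 0.000656
u₄ = 2.672981 − 0.000656·(0.009887)/(-0.031973) = 2.673184;  |Δ| = 0.000203
|u₄ − u₃| = 0.000203 < 0.001

n = 4, uₙ = 2.6732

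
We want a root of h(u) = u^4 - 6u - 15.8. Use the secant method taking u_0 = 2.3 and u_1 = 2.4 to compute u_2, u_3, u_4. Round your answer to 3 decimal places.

2.335, 2.337, 2.337

h(2.3) = -1.61590, h(2.4) = 2.97760
u_2 = 2.40000 − 2.97760·(2.40000 − 2.30000) / (2.97760 − (-1.61590)) = 2.40000 − (0.29776)/(4.59350) = 2.33518
h(2.33518) = -0.07525
u_3 = 2.33518 − (-0.07525)·(2.33518 − 2.40000) / (-0.07525 − 2.97760) = 2.33518 − (0.00488)/(-3.05285) = 2.33678
h(2.33678) = -0.00337
u_4 = 2.33678 − (-0.00337)·(2.33678 − 2.33518) / (-0.00337 − (-0.07525)) = 2.33678 − (-0.00001)/(0.07188) = 2.33685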